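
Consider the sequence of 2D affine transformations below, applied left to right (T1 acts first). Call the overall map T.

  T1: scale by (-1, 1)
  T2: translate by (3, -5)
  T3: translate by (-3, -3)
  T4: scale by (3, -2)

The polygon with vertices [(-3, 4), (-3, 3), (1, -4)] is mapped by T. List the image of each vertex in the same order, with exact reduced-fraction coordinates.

T1 scale by (-1, 1): (-3, 4) → (3, 4); (-3, 3) → (3, 3); (1, -4) → (-1, -4)
T2 translate by (3, -5): (3, 4) → (6, -1); (3, 3) → (6, -2); (-1, -4) → (2, -9)
T3 translate by (-3, -3): (6, -1) → (3, -4); (6, -2) → (3, -5); (2, -9) → (-1, -12)
T4 scale by (3, -2): (3, -4) → (9, 8); (3, -5) → (9, 10); (-1, -12) → (-3, 24)

image vertices: (9, 8), (9, 10), (-3, 24)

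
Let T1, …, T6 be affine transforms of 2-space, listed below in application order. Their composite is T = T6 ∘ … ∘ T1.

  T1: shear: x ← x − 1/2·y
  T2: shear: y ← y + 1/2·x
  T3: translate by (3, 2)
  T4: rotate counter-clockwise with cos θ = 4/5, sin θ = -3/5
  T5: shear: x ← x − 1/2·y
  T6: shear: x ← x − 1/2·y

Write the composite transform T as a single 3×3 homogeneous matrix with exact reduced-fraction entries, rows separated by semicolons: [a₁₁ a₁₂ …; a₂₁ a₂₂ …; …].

T1 = [1 -1/2 0; 0 1 0; 0 0 1]
T2·T1 = [1 -1/2 0; 1/2 3/4 0; 0 0 1]
T3·…·T1 = [1 -1/2 3; 1/2 3/4 2; 0 0 1]
T4·…·T1 = [11/10 1/20 18/5; -1/5 9/10 -1/5; 0 0 1]
T5·…·T1 = [6/5 -2/5 37/10; -1/5 9/10 -1/5; 0 0 1]
T6·…·T1 = [13/10 -17/20 19/5; -1/5 9/10 -1/5; 0 0 1]

T = [13/10 -17/20 19/5; -1/5 9/10 -1/5; 0 0 1]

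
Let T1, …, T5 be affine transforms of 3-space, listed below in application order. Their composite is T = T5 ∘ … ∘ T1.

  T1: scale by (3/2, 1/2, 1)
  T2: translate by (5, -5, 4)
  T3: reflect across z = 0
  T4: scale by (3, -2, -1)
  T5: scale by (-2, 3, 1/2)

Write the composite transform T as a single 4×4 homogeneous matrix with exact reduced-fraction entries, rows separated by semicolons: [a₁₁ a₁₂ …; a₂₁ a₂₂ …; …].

T = [-9 0 0 -30; 0 -3 0 30; 0 0 1/2 2; 0 0 0 1]

T1 = [3/2 0 0 0; 0 1/2 0 0; 0 0 1 0; 0 0 0 1]
T2·T1 = [3/2 0 0 5; 0 1/2 0 -5; 0 0 1 4; 0 0 0 1]
T3·…·T1 = [3/2 0 0 5; 0 1/2 0 -5; 0 0 -1 -4; 0 0 0 1]
T4·…·T1 = [9/2 0 0 15; 0 -1 0 10; 0 0 1 4; 0 0 0 1]
T5·…·T1 = [-9 0 0 -30; 0 -3 0 30; 0 0 1/2 2; 0 0 0 1]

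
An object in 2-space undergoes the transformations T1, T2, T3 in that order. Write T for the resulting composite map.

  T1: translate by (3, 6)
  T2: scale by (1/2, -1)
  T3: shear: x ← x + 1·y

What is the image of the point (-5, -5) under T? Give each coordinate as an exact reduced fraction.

T1 translate by (3, 6): (-5, -5) → (-2, 1)
T2 scale by (1/2, -1): (-2, 1) → (-1, -1)
T3 shear: x ← x + 1·y: (-1, -1) → (-2, -1)

T(p) = (-2, -1)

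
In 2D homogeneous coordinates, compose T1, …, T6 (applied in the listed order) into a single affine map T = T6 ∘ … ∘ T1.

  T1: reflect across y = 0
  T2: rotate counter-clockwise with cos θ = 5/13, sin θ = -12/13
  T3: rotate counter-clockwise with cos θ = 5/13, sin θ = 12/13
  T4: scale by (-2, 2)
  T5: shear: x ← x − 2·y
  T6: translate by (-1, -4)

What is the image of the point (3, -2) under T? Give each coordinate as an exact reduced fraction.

T(p) = (-15, 0)

T1 reflect across y = 0: (3, -2) → (3, 2)
T2 rotate counter-clockwise with cos θ = 5/13, sin θ = -12/13: (3, 2) → (3, -2)
T3 rotate counter-clockwise with cos θ = 5/13, sin θ = 12/13: (3, -2) → (3, 2)
T4 scale by (-2, 2): (3, 2) → (-6, 4)
T5 shear: x ← x − 2·y: (-6, 4) → (-14, 4)
T6 translate by (-1, -4): (-14, 4) → (-15, 0)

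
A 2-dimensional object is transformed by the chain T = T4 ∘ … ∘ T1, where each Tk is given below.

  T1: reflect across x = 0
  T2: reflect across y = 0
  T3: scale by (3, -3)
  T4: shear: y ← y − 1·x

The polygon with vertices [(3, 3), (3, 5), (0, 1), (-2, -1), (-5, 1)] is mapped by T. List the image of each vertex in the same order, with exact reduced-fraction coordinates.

image vertices: (-9, 18), (-9, 24), (0, 3), (6, -9), (15, -12)

T1 reflect across x = 0: (3, 3) → (-3, 3); (3, 5) → (-3, 5); (0, 1) → (0, 1); (-2, -1) → (2, -1); (-5, 1) → (5, 1)
T2 reflect across y = 0: (-3, 3) → (-3, -3); (-3, 5) → (-3, -5); (0, 1) → (0, -1); (2, -1) → (2, 1); (5, 1) → (5, -1)
T3 scale by (3, -3): (-3, -3) → (-9, 9); (-3, -5) → (-9, 15); (0, -1) → (0, 3); (2, 1) → (6, -3); (5, -1) → (15, 3)
T4 shear: y ← y − 1·x: (-9, 9) → (-9, 18); (-9, 15) → (-9, 24); (0, 3) → (0, 3); (6, -3) → (6, -9); (15, 3) → (15, -12)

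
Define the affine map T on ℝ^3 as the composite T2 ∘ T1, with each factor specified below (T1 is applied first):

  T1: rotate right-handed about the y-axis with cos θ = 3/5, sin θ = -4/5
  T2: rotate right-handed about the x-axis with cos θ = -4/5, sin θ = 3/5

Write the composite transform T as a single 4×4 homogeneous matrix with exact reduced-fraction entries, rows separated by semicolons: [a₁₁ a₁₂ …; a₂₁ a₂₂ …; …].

T = [3/5 0 -4/5 0; -12/25 -4/5 -9/25 0; -16/25 3/5 -12/25 0; 0 0 0 1]

T1 = [3/5 0 -4/5 0; 0 1 0 0; 4/5 0 3/5 0; 0 0 0 1]
T2·T1 = [3/5 0 -4/5 0; -12/25 -4/5 -9/25 0; -16/25 3/5 -12/25 0; 0 0 0 1]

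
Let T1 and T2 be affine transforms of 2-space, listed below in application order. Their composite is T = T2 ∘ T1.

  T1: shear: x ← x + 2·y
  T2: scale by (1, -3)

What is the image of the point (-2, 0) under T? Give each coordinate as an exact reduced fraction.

T1 shear: x ← x + 2·y: (-2, 0) → (-2, 0)
T2 scale by (1, -3): (-2, 0) → (-2, 0)

T(p) = (-2, 0)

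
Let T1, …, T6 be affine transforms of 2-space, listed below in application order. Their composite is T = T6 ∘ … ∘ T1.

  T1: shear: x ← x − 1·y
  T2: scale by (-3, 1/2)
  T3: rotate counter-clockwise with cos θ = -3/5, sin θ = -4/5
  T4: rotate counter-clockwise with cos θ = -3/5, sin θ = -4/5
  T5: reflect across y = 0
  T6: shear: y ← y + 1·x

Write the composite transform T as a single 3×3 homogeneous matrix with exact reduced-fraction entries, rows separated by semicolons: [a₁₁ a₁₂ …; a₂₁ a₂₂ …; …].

T1 = [1 -1 0; 0 1 0; 0 0 1]
T2·T1 = [-3 3 0; 0 1/2 0; 0 0 1]
T3·…·T1 = [9/5 -7/5 0; 12/5 -27/10 0; 0 0 1]
T4·…·T1 = [21/25 -33/25 0; -72/25 137/50 0; 0 0 1]
T5·…·T1 = [21/25 -33/25 0; 72/25 -137/50 0; 0 0 1]
T6·…·T1 = [21/25 -33/25 0; 93/25 -203/50 0; 0 0 1]

T = [21/25 -33/25 0; 93/25 -203/50 0; 0 0 1]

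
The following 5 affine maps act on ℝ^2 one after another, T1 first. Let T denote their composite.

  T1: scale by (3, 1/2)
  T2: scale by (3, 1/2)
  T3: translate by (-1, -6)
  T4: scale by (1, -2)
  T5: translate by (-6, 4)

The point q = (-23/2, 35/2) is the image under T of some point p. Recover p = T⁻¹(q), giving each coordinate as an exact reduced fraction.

p = (-1/2, -3)

T1 = [3 0 0; 0 1/2 0; 0 0 1]
T2·T1 = [9 0 0; 0 1/4 0; 0 0 1]
T3·…·T1 = [9 0 -1; 0 1/4 -6; 0 0 1]
T4·…·T1 = [9 0 -1; 0 -1/2 12; 0 0 1]
T5·…·T1 = [9 0 -7; 0 -1/2 16; 0 0 1]
det M = -9/2; M⁻¹ = [1/9 0 7/9; 0 -2 32; 0 0 1]
M⁻¹ · (-23/2, 35/2)ᵀ = (-1/2, -3)ᵀ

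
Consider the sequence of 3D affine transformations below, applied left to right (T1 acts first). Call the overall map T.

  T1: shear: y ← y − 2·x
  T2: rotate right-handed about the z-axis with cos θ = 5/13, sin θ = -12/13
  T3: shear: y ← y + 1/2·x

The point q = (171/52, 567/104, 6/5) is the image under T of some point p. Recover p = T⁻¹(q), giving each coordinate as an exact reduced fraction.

T1 = [1 0 0 0; -2 1 0 0; 0 0 1 0; 0 0 0 1]
T2·T1 = [-19/13 12/13 0 0; -22/13 5/13 0 0; 0 0 1 0; 0 0 0 1]
T3·…·T1 = [-19/13 12/13 0 0; -63/26 11/13 0 0; 0 0 1 0; 0 0 0 1]
det M = 1; M⁻¹ = [11/13 -12/13 0 0; 63/26 -19/13 0 0; 0 0 1 0; 0 0 0 1]
M⁻¹ · (171/52, 567/104, 6/5)ᵀ = (-9/4, 0, 6/5)ᵀ

p = (-9/4, 0, 6/5)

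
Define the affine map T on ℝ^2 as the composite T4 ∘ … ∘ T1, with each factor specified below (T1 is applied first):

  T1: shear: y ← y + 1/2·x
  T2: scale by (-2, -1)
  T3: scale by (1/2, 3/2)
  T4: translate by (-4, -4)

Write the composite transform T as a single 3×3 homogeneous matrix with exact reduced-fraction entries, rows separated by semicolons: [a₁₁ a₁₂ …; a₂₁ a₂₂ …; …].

T = [-1 0 -4; -3/4 -3/2 -4; 0 0 1]

T1 = [1 0 0; 1/2 1 0; 0 0 1]
T2·T1 = [-2 0 0; -1/2 -1 0; 0 0 1]
T3·…·T1 = [-1 0 0; -3/4 -3/2 0; 0 0 1]
T4·…·T1 = [-1 0 -4; -3/4 -3/2 -4; 0 0 1]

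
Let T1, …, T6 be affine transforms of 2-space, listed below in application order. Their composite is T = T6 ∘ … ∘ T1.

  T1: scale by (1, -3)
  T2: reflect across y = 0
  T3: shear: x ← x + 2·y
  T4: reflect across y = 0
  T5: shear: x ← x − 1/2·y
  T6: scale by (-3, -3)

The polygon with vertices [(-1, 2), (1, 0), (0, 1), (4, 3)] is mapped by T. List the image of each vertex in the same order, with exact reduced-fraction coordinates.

T1 scale by (1, -3): (-1, 2) → (-1, -6); (1, 0) → (1, 0); (0, 1) → (0, -3); (4, 3) → (4, -9)
T2 reflect across y = 0: (-1, -6) → (-1, 6); (1, 0) → (1, 0); (0, -3) → (0, 3); (4, -9) → (4, 9)
T3 shear: x ← x + 2·y: (-1, 6) → (11, 6); (1, 0) → (1, 0); (0, 3) → (6, 3); (4, 9) → (22, 9)
T4 reflect across y = 0: (11, 6) → (11, -6); (1, 0) → (1, 0); (6, 3) → (6, -3); (22, 9) → (22, -9)
T5 shear: x ← x − 1/2·y: (11, -6) → (14, -6); (1, 0) → (1, 0); (6, -3) → (15/2, -3); (22, -9) → (53/2, -9)
T6 scale by (-3, -3): (14, -6) → (-42, 18); (1, 0) → (-3, 0); (15/2, -3) → (-45/2, 9); (53/2, -9) → (-159/2, 27)

image vertices: (-42, 18), (-3, 0), (-45/2, 9), (-159/2, 27)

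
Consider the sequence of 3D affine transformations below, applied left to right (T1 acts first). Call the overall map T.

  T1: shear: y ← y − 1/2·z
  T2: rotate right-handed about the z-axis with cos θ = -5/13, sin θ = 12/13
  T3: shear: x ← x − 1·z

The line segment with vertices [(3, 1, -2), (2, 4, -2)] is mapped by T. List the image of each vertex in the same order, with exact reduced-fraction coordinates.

T1 shear: y ← y − 1/2·z: (3, 1, -2) → (3, 2, -2); (2, 4, -2) → (2, 5, -2)
T2 rotate right-handed about the z-axis with cos θ = -5/13, sin θ = 12/13: (3, 2, -2) → (-3, 2, -2); (2, 5, -2) → (-70/13, -1/13, -2)
T3 shear: x ← x − 1·z: (-3, 2, -2) → (-1, 2, -2); (-70/13, -1/13, -2) → (-44/13, -1/13, -2)

image vertices: (-1, 2, -2), (-44/13, -1/13, -2)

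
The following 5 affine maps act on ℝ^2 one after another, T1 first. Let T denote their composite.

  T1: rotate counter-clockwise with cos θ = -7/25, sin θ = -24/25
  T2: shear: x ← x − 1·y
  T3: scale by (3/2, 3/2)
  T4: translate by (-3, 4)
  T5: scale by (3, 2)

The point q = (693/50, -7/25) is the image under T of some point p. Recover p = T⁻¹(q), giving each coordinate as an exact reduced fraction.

p = (2, 3)

T1 = [-7/25 24/25 0; -24/25 -7/25 0; 0 0 1]
T2·T1 = [17/25 31/25 0; -24/25 -7/25 0; 0 0 1]
T3·…·T1 = [51/50 93/50 0; -36/25 -21/50 0; 0 0 1]
T4·…·T1 = [51/50 93/50 -3; -36/25 -21/50 4; 0 0 1]
T5·…·T1 = [153/50 279/50 -9; -72/25 -21/25 8; 0 0 1]
det M = 27/2; M⁻¹ = [-14/225 -31/75 206/75; 16/75 17/75 8/75; 0 0 1]
M⁻¹ · (693/50, -7/25)ᵀ = (2, 3)ᵀ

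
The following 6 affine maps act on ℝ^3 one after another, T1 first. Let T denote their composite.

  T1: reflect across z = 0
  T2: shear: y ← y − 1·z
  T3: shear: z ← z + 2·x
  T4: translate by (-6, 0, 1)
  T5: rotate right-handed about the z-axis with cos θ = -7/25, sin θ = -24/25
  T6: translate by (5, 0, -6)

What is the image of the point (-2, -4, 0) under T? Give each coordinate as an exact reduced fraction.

T(p) = (17/5, 44/5, -9)

T1 reflect across z = 0: (-2, -4, 0) → (-2, -4, 0)
T2 shear: y ← y − 1·z: (-2, -4, 0) → (-2, -4, 0)
T3 shear: z ← z + 2·x: (-2, -4, 0) → (-2, -4, -4)
T4 translate by (-6, 0, 1): (-2, -4, -4) → (-8, -4, -3)
T5 rotate right-handed about the z-axis with cos θ = -7/25, sin θ = -24/25: (-8, -4, -3) → (-8/5, 44/5, -3)
T6 translate by (5, 0, -6): (-8/5, 44/5, -3) → (17/5, 44/5, -9)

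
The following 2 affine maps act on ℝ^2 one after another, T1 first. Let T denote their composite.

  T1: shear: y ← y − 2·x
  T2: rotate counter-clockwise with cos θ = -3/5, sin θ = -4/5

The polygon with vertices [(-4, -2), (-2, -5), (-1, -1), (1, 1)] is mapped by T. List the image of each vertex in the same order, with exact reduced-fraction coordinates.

T1 shear: y ← y − 2·x: (-4, -2) → (-4, 6); (-2, -5) → (-2, -1); (-1, -1) → (-1, 1); (1, 1) → (1, -1)
T2 rotate counter-clockwise with cos θ = -3/5, sin θ = -4/5: (-4, 6) → (36/5, -2/5); (-2, -1) → (2/5, 11/5); (-1, 1) → (7/5, 1/5); (1, -1) → (-7/5, -1/5)

image vertices: (36/5, -2/5), (2/5, 11/5), (7/5, 1/5), (-7/5, -1/5)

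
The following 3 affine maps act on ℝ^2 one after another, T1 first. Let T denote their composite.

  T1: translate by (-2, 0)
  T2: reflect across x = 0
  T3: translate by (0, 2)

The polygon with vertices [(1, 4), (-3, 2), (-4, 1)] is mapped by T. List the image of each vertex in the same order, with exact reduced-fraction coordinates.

T1 translate by (-2, 0): (1, 4) → (-1, 4); (-3, 2) → (-5, 2); (-4, 1) → (-6, 1)
T2 reflect across x = 0: (-1, 4) → (1, 4); (-5, 2) → (5, 2); (-6, 1) → (6, 1)
T3 translate by (0, 2): (1, 4) → (1, 6); (5, 2) → (5, 4); (6, 1) → (6, 3)

image vertices: (1, 6), (5, 4), (6, 3)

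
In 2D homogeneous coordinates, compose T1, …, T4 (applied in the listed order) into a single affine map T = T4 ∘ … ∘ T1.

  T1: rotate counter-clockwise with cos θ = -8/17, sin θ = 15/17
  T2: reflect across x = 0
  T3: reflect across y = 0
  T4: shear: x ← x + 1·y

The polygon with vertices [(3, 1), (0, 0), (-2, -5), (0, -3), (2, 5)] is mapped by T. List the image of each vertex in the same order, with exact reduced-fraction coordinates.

image vertices: (2/17, -37/17), (0, 0), (-101/17, -10/17), (-69/17, -24/17), (101/17, 10/17)

T1 rotate counter-clockwise with cos θ = -8/17, sin θ = 15/17: (3, 1) → (-39/17, 37/17); (0, 0) → (0, 0); (-2, -5) → (91/17, 10/17); (0, -3) → (45/17, 24/17); (2, 5) → (-91/17, -10/17)
T2 reflect across x = 0: (-39/17, 37/17) → (39/17, 37/17); (0, 0) → (0, 0); (91/17, 10/17) → (-91/17, 10/17); (45/17, 24/17) → (-45/17, 24/17); (-91/17, -10/17) → (91/17, -10/17)
T3 reflect across y = 0: (39/17, 37/17) → (39/17, -37/17); (0, 0) → (0, 0); (-91/17, 10/17) → (-91/17, -10/17); (-45/17, 24/17) → (-45/17, -24/17); (91/17, -10/17) → (91/17, 10/17)
T4 shear: x ← x + 1·y: (39/17, -37/17) → (2/17, -37/17); (0, 0) → (0, 0); (-91/17, -10/17) → (-101/17, -10/17); (-45/17, -24/17) → (-69/17, -24/17); (91/17, 10/17) → (101/17, 10/17)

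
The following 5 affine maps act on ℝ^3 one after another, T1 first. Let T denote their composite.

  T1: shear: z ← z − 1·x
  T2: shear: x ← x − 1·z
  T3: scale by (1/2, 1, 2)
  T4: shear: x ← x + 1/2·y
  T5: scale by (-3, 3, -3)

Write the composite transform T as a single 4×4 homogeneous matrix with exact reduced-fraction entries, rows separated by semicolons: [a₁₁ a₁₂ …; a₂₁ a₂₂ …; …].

T1 = [1 0 0 0; 0 1 0 0; -1 0 1 0; 0 0 0 1]
T2·T1 = [2 0 -1 0; 0 1 0 0; -1 0 1 0; 0 0 0 1]
T3·…·T1 = [1 0 -1/2 0; 0 1 0 0; -2 0 2 0; 0 0 0 1]
T4·…·T1 = [1 1/2 -1/2 0; 0 1 0 0; -2 0 2 0; 0 0 0 1]
T5·…·T1 = [-3 -3/2 3/2 0; 0 3 0 0; 6 0 -6 0; 0 0 0 1]

T = [-3 -3/2 3/2 0; 0 3 0 0; 6 0 -6 0; 0 0 0 1]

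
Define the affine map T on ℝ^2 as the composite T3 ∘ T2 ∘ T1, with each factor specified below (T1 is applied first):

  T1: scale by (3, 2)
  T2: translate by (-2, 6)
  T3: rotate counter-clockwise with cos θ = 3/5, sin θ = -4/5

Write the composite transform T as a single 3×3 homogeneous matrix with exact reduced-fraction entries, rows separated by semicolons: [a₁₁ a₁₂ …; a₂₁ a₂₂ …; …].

T1 = [3 0 0; 0 2 0; 0 0 1]
T2·T1 = [3 0 -2; 0 2 6; 0 0 1]
T3·…·T1 = [9/5 8/5 18/5; -12/5 6/5 26/5; 0 0 1]

T = [9/5 8/5 18/5; -12/5 6/5 26/5; 0 0 1]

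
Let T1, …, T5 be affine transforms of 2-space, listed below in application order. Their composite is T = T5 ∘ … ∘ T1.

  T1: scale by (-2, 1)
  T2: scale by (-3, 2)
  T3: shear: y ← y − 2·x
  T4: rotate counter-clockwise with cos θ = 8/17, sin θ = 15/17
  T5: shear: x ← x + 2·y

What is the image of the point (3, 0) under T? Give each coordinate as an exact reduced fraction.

T1 scale by (-2, 1): (3, 0) → (-6, 0)
T2 scale by (-3, 2): (-6, 0) → (18, 0)
T3 shear: y ← y − 2·x: (18, 0) → (18, -36)
T4 rotate counter-clockwise with cos θ = 8/17, sin θ = 15/17: (18, -36) → (684/17, -18/17)
T5 shear: x ← x + 2·y: (684/17, -18/17) → (648/17, -18/17)

T(p) = (648/17, -18/17)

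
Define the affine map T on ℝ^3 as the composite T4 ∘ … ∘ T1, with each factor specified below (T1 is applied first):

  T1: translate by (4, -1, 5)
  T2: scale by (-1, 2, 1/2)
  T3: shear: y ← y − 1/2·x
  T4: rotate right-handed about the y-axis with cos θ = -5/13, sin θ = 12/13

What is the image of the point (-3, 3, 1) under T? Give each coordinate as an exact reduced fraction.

T1 translate by (4, -1, 5): (-3, 3, 1) → (1, 2, 6)
T2 scale by (-1, 2, 1/2): (1, 2, 6) → (-1, 4, 3)
T3 shear: y ← y − 1/2·x: (-1, 4, 3) → (-1, 9/2, 3)
T4 rotate right-handed about the y-axis with cos θ = -5/13, sin θ = 12/13: (-1, 9/2, 3) → (41/13, 9/2, -3/13)

T(p) = (41/13, 9/2, -3/13)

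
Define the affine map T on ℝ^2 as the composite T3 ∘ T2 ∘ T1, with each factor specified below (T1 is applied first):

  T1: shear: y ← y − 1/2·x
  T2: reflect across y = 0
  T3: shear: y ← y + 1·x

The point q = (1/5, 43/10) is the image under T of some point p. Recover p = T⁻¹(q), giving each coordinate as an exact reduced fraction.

T1 = [1 0 0; -1/2 1 0; 0 0 1]
T2·T1 = [1 0 0; 1/2 -1 0; 0 0 1]
T3·…·T1 = [1 0 0; 3/2 -1 0; 0 0 1]
det M = -1; M⁻¹ = [1 0 0; 3/2 -1 0; 0 0 1]
M⁻¹ · (1/5, 43/10)ᵀ = (1/5, -4)ᵀ

p = (1/5, -4)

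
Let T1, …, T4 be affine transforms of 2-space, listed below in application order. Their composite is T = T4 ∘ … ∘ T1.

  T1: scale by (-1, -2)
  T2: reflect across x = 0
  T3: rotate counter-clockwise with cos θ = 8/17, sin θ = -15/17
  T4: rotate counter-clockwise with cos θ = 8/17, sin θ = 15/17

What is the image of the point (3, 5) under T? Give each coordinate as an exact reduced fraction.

T(p) = (3, -10)

T1 scale by (-1, -2): (3, 5) → (-3, -10)
T2 reflect across x = 0: (-3, -10) → (3, -10)
T3 rotate counter-clockwise with cos θ = 8/17, sin θ = -15/17: (3, -10) → (-126/17, -125/17)
T4 rotate counter-clockwise with cos θ = 8/17, sin θ = 15/17: (-126/17, -125/17) → (3, -10)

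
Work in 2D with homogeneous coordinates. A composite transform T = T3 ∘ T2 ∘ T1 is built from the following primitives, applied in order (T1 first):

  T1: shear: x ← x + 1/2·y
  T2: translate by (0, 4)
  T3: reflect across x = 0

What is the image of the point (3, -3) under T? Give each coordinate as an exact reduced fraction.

T(p) = (-3/2, 1)

T1 shear: x ← x + 1/2·y: (3, -3) → (3/2, -3)
T2 translate by (0, 4): (3/2, -3) → (3/2, 1)
T3 reflect across x = 0: (3/2, 1) → (-3/2, 1)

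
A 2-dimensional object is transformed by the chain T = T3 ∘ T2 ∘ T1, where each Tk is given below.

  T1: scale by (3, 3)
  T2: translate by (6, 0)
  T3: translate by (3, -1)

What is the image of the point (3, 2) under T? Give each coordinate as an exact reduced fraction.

T1 scale by (3, 3): (3, 2) → (9, 6)
T2 translate by (6, 0): (9, 6) → (15, 6)
T3 translate by (3, -1): (15, 6) → (18, 5)

T(p) = (18, 5)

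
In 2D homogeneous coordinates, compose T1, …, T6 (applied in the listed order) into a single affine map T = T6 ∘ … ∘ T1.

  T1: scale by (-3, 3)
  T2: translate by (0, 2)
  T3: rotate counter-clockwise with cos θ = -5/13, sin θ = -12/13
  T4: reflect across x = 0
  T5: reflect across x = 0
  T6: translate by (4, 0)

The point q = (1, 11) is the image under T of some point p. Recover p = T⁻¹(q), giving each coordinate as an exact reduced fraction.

p = (3, -3)

T1 = [-3 0 0; 0 3 0; 0 0 1]
T2·T1 = [-3 0 0; 0 3 2; 0 0 1]
T3·…·T1 = [15/13 36/13 24/13; 36/13 -15/13 -10/13; 0 0 1]
T4·…·T1 = [-15/13 -36/13 -24/13; 36/13 -15/13 -10/13; 0 0 1]
T5·…·T1 = [15/13 36/13 24/13; 36/13 -15/13 -10/13; 0 0 1]
T6·…·T1 = [15/13 36/13 76/13; 36/13 -15/13 -10/13; 0 0 1]
det M = -9; M⁻¹ = [5/39 4/13 -20/39; 4/13 -5/39 -74/39; 0 0 1]
M⁻¹ · (1, 11)ᵀ = (3, -3)ᵀ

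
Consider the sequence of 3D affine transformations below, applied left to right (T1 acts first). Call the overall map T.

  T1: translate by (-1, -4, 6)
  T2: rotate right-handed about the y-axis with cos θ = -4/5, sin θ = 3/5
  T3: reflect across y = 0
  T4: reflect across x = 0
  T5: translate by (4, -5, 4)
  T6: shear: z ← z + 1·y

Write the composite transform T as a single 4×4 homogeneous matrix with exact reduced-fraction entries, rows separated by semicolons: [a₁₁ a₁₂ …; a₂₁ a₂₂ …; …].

T = [4/5 0 -3/5 -2/5; 0 -1 0 -1; -3/5 -1 -4/5 -6/5; 0 0 0 1]

T1 = [1 0 0 -1; 0 1 0 -4; 0 0 1 6; 0 0 0 1]
T2·T1 = [-4/5 0 3/5 22/5; 0 1 0 -4; -3/5 0 -4/5 -21/5; 0 0 0 1]
T3·…·T1 = [-4/5 0 3/5 22/5; 0 -1 0 4; -3/5 0 -4/5 -21/5; 0 0 0 1]
T4·…·T1 = [4/5 0 -3/5 -22/5; 0 -1 0 4; -3/5 0 -4/5 -21/5; 0 0 0 1]
T5·…·T1 = [4/5 0 -3/5 -2/5; 0 -1 0 -1; -3/5 0 -4/5 -1/5; 0 0 0 1]
T6·…·T1 = [4/5 0 -3/5 -2/5; 0 -1 0 -1; -3/5 -1 -4/5 -6/5; 0 0 0 1]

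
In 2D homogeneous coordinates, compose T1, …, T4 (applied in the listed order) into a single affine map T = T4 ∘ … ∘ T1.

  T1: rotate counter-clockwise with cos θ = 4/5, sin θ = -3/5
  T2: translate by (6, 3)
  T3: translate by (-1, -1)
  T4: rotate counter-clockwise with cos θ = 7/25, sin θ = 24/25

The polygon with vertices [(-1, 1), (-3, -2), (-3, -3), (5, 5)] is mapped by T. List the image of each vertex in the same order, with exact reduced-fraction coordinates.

image vertices: (-48/25, 139/25), (-43/25, 49/25), (-28/25, 29/25), (12/25, 309/25)

T1 rotate counter-clockwise with cos θ = 4/5, sin θ = -3/5: (-1, 1) → (-1/5, 7/5); (-3, -2) → (-18/5, 1/5); (-3, -3) → (-21/5, -3/5); (5, 5) → (7, 1)
T2 translate by (6, 3): (-1/5, 7/5) → (29/5, 22/5); (-18/5, 1/5) → (12/5, 16/5); (-21/5, -3/5) → (9/5, 12/5); (7, 1) → (13, 4)
T3 translate by (-1, -1): (29/5, 22/5) → (24/5, 17/5); (12/5, 16/5) → (7/5, 11/5); (9/5, 12/5) → (4/5, 7/5); (13, 4) → (12, 3)
T4 rotate counter-clockwise with cos θ = 7/25, sin θ = 24/25: (24/5, 17/5) → (-48/25, 139/25); (7/5, 11/5) → (-43/25, 49/25); (4/5, 7/5) → (-28/25, 29/25); (12, 3) → (12/25, 309/25)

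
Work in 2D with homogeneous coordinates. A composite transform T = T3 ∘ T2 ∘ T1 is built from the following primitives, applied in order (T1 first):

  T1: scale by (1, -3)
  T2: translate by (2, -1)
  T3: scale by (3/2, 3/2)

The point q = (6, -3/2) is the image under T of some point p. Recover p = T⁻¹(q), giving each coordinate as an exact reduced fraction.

T1 = [1 0 0; 0 -3 0; 0 0 1]
T2·T1 = [1 0 2; 0 -3 -1; 0 0 1]
T3·…·T1 = [3/2 0 3; 0 -9/2 -3/2; 0 0 1]
det M = -27/4; M⁻¹ = [2/3 0 -2; 0 -2/9 -1/3; 0 0 1]
M⁻¹ · (6, -3/2)ᵀ = (2, 0)ᵀ

p = (2, 0)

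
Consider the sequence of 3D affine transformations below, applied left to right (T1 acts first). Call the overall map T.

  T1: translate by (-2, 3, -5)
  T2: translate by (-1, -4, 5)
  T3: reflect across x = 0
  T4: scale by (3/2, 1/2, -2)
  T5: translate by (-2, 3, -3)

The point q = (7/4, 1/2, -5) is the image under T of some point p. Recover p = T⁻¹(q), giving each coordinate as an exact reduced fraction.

T1 = [1 0 0 -2; 0 1 0 3; 0 0 1 -5; 0 0 0 1]
T2·T1 = [1 0 0 -3; 0 1 0 -1; 0 0 1 0; 0 0 0 1]
T3·…·T1 = [-1 0 0 3; 0 1 0 -1; 0 0 1 0; 0 0 0 1]
T4·…·T1 = [-3/2 0 0 9/2; 0 1/2 0 -1/2; 0 0 -2 0; 0 0 0 1]
T5·…·T1 = [-3/2 0 0 5/2; 0 1/2 0 5/2; 0 0 -2 -3; 0 0 0 1]
det M = 3/2; M⁻¹ = [-2/3 0 0 5/3; 0 2 0 -5; 0 0 -1/2 -3/2; 0 0 0 1]
M⁻¹ · (7/4, 1/2, -5)ᵀ = (1/2, -4, 1)ᵀ

p = (1/2, -4, 1)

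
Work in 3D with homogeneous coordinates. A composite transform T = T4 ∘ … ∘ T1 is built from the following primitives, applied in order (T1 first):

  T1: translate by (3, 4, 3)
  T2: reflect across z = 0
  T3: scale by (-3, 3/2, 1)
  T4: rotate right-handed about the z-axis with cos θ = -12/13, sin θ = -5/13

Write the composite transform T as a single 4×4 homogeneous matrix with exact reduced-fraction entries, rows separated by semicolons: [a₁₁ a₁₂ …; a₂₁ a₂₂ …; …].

T1 = [1 0 0 3; 0 1 0 4; 0 0 1 3; 0 0 0 1]
T2·T1 = [1 0 0 3; 0 1 0 4; 0 0 -1 -3; 0 0 0 1]
T3·…·T1 = [-3 0 0 -9; 0 3/2 0 6; 0 0 -1 -3; 0 0 0 1]
T4·…·T1 = [36/13 15/26 0 138/13; 15/13 -18/13 0 -27/13; 0 0 -1 -3; 0 0 0 1]

T = [36/13 15/26 0 138/13; 15/13 -18/13 0 -27/13; 0 0 -1 -3; 0 0 0 1]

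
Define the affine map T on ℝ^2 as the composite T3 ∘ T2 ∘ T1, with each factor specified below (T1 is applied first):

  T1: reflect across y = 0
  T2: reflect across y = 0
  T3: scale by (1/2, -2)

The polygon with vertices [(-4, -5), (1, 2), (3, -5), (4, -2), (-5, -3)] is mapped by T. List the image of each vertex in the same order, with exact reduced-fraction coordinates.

image vertices: (-2, 10), (1/2, -4), (3/2, 10), (2, 4), (-5/2, 6)

T1 reflect across y = 0: (-4, -5) → (-4, 5); (1, 2) → (1, -2); (3, -5) → (3, 5); (4, -2) → (4, 2); (-5, -3) → (-5, 3)
T2 reflect across y = 0: (-4, 5) → (-4, -5); (1, -2) → (1, 2); (3, 5) → (3, -5); (4, 2) → (4, -2); (-5, 3) → (-5, -3)
T3 scale by (1/2, -2): (-4, -5) → (-2, 10); (1, 2) → (1/2, -4); (3, -5) → (3/2, 10); (4, -2) → (2, 4); (-5, -3) → (-5/2, 6)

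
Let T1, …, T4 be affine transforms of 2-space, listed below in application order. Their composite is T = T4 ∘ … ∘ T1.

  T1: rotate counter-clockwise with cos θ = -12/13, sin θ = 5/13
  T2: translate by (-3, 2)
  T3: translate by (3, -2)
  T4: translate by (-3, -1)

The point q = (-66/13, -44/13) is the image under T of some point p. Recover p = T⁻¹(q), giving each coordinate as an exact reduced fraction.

T1 = [-12/13 -5/13 0; 5/13 -12/13 0; 0 0 1]
T2·T1 = [-12/13 -5/13 -3; 5/13 -12/13 2; 0 0 1]
T3·…·T1 = [-12/13 -5/13 0; 5/13 -12/13 0; 0 0 1]
T4·…·T1 = [-12/13 -5/13 -3; 5/13 -12/13 -1; 0 0 1]
det M = 1; M⁻¹ = [-12/13 5/13 -31/13; -5/13 -12/13 -27/13; 0 0 1]
M⁻¹ · (-66/13, -44/13)ᵀ = (1, 3)ᵀ

p = (1, 3)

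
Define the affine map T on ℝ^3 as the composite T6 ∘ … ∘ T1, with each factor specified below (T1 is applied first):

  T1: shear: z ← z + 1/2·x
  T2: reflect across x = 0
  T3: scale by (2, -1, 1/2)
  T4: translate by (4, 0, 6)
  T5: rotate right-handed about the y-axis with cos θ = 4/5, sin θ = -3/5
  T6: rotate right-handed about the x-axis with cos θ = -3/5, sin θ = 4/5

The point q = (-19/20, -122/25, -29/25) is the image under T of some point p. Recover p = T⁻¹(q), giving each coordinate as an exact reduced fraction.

p = (1, -2, -4)

T1 = [1 0 0 0; 0 1 0 0; 1/2 0 1 0; 0 0 0 1]
T2·T1 = [-1 0 0 0; 0 1 0 0; 1/2 0 1 0; 0 0 0 1]
T3·…·T1 = [-2 0 0 0; 0 -1 0 0; 1/4 0 1/2 0; 0 0 0 1]
T4·…·T1 = [-2 0 0 4; 0 -1 0 0; 1/4 0 1/2 6; 0 0 0 1]
T5·…·T1 = [-7/4 0 -3/10 -2/5; 0 -1 0 0; -1 0 2/5 36/5; 0 0 0 1]
T6·…·T1 = [-7/4 0 -3/10 -2/5; 4/5 3/5 -8/25 -144/25; 3/5 -4/5 -6/25 -108/25; 0 0 0 1]
det M = 1; M⁻¹ = [-2/5 6/25 9/50 2; 0 3/5 -4/5 0; -1 -7/5 -21/20 -13; 0 0 0 1]
M⁻¹ · (-19/20, -122/25, -29/25)ᵀ = (1, -2, -4)ᵀ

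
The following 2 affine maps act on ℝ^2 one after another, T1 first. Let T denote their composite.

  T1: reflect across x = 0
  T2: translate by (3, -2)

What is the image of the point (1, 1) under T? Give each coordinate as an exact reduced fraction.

T1 reflect across x = 0: (1, 1) → (-1, 1)
T2 translate by (3, -2): (-1, 1) → (2, -1)

T(p) = (2, -1)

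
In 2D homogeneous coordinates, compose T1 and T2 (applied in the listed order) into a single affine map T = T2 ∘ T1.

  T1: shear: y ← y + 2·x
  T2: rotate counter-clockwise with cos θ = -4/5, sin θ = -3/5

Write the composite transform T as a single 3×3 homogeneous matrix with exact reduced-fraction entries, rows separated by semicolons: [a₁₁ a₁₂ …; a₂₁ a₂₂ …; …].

T = [2/5 3/5 0; -11/5 -4/5 0; 0 0 1]

T1 = [1 0 0; 2 1 0; 0 0 1]
T2·T1 = [2/5 3/5 0; -11/5 -4/5 0; 0 0 1]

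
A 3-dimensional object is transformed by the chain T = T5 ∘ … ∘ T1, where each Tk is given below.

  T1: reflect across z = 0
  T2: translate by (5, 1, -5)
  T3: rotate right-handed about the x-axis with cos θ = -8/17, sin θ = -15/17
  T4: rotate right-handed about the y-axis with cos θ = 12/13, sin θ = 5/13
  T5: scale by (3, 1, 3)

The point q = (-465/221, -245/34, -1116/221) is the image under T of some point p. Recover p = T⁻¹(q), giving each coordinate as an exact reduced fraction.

T1 = [1 0 0 0; 0 1 0 0; 0 0 -1 0; 0 0 0 1]
T2·T1 = [1 0 0 5; 0 1 0 1; 0 0 -1 -5; 0 0 0 1]
T3·…·T1 = [1 0 0 5; 0 -8/17 -15/17 -83/17; 0 -15/17 8/17 25/17; 0 0 0 1]
T4·…·T1 = [12/13 -75/221 40/221 1145/221; 0 -8/17 -15/17 -83/17; -5/13 -180/221 96/221 -125/221; 0 0 0 1]
T5·…·T1 = [36/13 -225/221 120/221 3435/221; 0 -8/17 -15/17 -83/17; -15/13 -540/221 288/221 -375/221; 0 0 0 1]
det M = -9; M⁻¹ = [4/13 0 -5/39 -5; -25/221 -8/17 -60/221 -1; 40/663 -15/17 32/221 -5; 0 0 0 1]
M⁻¹ · (-465/221, -245/34, -1116/221)ᵀ = (-5, 4, 1/2)ᵀ

p = (-5, 4, 1/2)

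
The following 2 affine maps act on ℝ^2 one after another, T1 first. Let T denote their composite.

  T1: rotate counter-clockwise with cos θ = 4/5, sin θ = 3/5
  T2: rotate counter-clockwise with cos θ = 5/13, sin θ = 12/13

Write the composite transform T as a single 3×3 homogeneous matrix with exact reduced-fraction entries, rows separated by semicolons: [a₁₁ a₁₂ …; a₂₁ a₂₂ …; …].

T = [-16/65 -63/65 0; 63/65 -16/65 0; 0 0 1]

T1 = [4/5 -3/5 0; 3/5 4/5 0; 0 0 1]
T2·T1 = [-16/65 -63/65 0; 63/65 -16/65 0; 0 0 1]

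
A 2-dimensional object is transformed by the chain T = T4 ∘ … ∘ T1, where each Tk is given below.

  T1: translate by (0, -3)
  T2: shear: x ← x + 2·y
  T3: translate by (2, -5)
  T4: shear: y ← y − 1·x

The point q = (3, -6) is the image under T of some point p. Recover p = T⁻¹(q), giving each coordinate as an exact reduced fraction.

T1 = [1 0 0; 0 1 -3; 0 0 1]
T2·T1 = [1 2 -6; 0 1 -3; 0 0 1]
T3·…·T1 = [1 2 -4; 0 1 -8; 0 0 1]
T4·…·T1 = [1 2 -4; -1 -1 -4; 0 0 1]
det M = 1; M⁻¹ = [-1 -2 -12; 1 1 8; 0 0 1]
M⁻¹ · (3, -6)ᵀ = (-3, 5)ᵀ

p = (-3, 5)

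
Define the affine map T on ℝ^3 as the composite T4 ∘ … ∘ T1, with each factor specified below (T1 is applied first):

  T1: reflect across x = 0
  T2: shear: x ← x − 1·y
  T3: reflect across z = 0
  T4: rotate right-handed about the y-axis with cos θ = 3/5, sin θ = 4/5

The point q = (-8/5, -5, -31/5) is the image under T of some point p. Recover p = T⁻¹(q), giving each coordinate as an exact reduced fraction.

p = (1, -5, 5)

T1 = [-1 0 0 0; 0 1 0 0; 0 0 1 0; 0 0 0 1]
T2·T1 = [-1 -1 0 0; 0 1 0 0; 0 0 1 0; 0 0 0 1]
T3·…·T1 = [-1 -1 0 0; 0 1 0 0; 0 0 -1 0; 0 0 0 1]
T4·…·T1 = [-3/5 -3/5 -4/5 0; 0 1 0 0; 4/5 4/5 -3/5 0; 0 0 0 1]
det M = 1; M⁻¹ = [-3/5 -1 4/5 0; 0 1 0 0; -4/5 0 -3/5 0; 0 0 0 1]
M⁻¹ · (-8/5, -5, -31/5)ᵀ = (1, -5, 5)ᵀ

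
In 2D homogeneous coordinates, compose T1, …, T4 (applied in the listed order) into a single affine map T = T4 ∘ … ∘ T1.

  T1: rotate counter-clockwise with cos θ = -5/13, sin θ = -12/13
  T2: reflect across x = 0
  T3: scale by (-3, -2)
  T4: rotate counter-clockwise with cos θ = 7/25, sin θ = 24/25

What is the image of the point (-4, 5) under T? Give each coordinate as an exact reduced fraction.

T(p) = (2784/325, 5438/325)

T1 rotate counter-clockwise with cos θ = -5/13, sin θ = -12/13: (-4, 5) → (80/13, 23/13)
T2 reflect across x = 0: (80/13, 23/13) → (-80/13, 23/13)
T3 scale by (-3, -2): (-80/13, 23/13) → (240/13, -46/13)
T4 rotate counter-clockwise with cos θ = 7/25, sin θ = 24/25: (240/13, -46/13) → (2784/325, 5438/325)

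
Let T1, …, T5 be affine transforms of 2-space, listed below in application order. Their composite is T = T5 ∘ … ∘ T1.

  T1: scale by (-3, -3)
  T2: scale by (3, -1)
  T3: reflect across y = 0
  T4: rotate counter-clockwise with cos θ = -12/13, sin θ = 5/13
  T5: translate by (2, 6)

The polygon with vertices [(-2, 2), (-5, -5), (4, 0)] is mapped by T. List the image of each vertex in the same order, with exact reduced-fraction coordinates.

image vertices: (-160/13, 240/13), (-589/13, 123/13), (458/13, -102/13)

T1 scale by (-3, -3): (-2, 2) → (6, -6); (-5, -5) → (15, 15); (4, 0) → (-12, 0)
T2 scale by (3, -1): (6, -6) → (18, 6); (15, 15) → (45, -15); (-12, 0) → (-36, 0)
T3 reflect across y = 0: (18, 6) → (18, -6); (45, -15) → (45, 15); (-36, 0) → (-36, 0)
T4 rotate counter-clockwise with cos θ = -12/13, sin θ = 5/13: (18, -6) → (-186/13, 162/13); (45, 15) → (-615/13, 45/13); (-36, 0) → (432/13, -180/13)
T5 translate by (2, 6): (-186/13, 162/13) → (-160/13, 240/13); (-615/13, 45/13) → (-589/13, 123/13); (432/13, -180/13) → (458/13, -102/13)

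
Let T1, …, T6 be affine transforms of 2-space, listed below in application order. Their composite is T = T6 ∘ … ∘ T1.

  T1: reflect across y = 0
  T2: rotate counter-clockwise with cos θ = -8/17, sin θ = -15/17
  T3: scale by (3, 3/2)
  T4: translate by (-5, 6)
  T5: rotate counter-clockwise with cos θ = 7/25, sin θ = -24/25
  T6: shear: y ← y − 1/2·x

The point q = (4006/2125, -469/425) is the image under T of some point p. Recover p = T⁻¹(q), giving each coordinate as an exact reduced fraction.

T1 = [1 0 0; 0 -1 0; 0 0 1]
T2·T1 = [-8/17 -15/17 0; -15/17 8/17 0; 0 0 1]
T3·…·T1 = [-24/17 -45/17 0; -45/34 12/17 0; 0 0 1]
T4·…·T1 = [-24/17 -45/17 -5; -45/34 12/17 6; 0 0 1]
T5·…·T1 = [-708/425 -27/425 109/25; 837/850 1164/425 162/25; 0 0 1]
T6·…·T1 = [-708/425 -27/425 109/25; 309/170 471/170 43/10; 0 0 1]
det M = -9/2; M⁻¹ = [-157/255 -6/425 140/51; 103/255 472/1275 -57/17; 0 0 1]
M⁻¹ · (4006/2125, -469/425)ᵀ = (8/5, -3)ᵀ

p = (8/5, -3)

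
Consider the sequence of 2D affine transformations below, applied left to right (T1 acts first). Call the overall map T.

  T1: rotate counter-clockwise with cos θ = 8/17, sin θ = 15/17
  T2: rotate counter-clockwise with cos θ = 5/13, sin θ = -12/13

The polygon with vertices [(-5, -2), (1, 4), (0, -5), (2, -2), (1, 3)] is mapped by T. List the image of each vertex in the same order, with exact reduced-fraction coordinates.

T1 rotate counter-clockwise with cos θ = 8/17, sin θ = 15/17: (-5, -2) → (-10/17, -91/17); (1, 4) → (-52/17, 47/17); (0, -5) → (75/17, -40/17); (2, -2) → (46/17, 14/17); (1, 3) → (-37/17, 39/17)
T2 rotate counter-clockwise with cos θ = 5/13, sin θ = -12/13: (-10/17, -91/17) → (-1142/221, -335/221); (-52/17, 47/17) → (304/221, 859/221); (75/17, -40/17) → (-105/221, -1100/221); (46/17, 14/17) → (398/221, -482/221); (-37/17, 39/17) → (283/221, 639/221)

image vertices: (-1142/221, -335/221), (304/221, 859/221), (-105/221, -1100/221), (398/221, -482/221), (283/221, 639/221)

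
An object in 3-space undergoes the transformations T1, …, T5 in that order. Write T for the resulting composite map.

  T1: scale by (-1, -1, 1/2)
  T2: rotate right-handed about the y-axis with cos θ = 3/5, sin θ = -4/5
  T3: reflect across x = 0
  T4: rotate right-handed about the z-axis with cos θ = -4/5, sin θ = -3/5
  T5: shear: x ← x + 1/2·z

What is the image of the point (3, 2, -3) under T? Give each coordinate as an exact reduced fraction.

T1 scale by (-1, -1, 1/2): (3, 2, -3) → (-3, -2, -3/2)
T2 rotate right-handed about the y-axis with cos θ = 3/5, sin θ = -4/5: (-3, -2, -3/2) → (-3/5, -2, -33/10)
T3 reflect across x = 0: (-3/5, -2, -33/10) → (3/5, -2, -33/10)
T4 rotate right-handed about the z-axis with cos θ = -4/5, sin θ = -3/5: (3/5, -2, -33/10) → (-42/25, 31/25, -33/10)
T5 shear: x ← x + 1/2·z: (-42/25, 31/25, -33/10) → (-333/100, 31/25, -33/10)

T(p) = (-333/100, 31/25, -33/10)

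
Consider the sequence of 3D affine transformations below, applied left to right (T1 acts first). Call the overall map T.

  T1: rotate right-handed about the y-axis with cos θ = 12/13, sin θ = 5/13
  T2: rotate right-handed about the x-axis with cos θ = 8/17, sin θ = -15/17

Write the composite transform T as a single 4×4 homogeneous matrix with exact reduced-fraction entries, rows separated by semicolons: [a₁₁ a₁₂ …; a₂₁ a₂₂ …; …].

T = [12/13 0 5/13 0; -75/221 8/17 180/221 0; -40/221 -15/17 96/221 0; 0 0 0 1]

T1 = [12/13 0 5/13 0; 0 1 0 0; -5/13 0 12/13 0; 0 0 0 1]
T2·T1 = [12/13 0 5/13 0; -75/221 8/17 180/221 0; -40/221 -15/17 96/221 0; 0 0 0 1]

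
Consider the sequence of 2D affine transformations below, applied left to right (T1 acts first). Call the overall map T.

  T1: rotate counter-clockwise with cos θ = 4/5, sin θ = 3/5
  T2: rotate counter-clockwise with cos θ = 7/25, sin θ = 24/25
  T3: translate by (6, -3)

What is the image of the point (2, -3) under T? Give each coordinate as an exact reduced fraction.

T(p) = (1013/125, -9/125)

T1 rotate counter-clockwise with cos θ = 4/5, sin θ = 3/5: (2, -3) → (17/5, -6/5)
T2 rotate counter-clockwise with cos θ = 7/25, sin θ = 24/25: (17/5, -6/5) → (263/125, 366/125)
T3 translate by (6, -3): (263/125, 366/125) → (1013/125, -9/125)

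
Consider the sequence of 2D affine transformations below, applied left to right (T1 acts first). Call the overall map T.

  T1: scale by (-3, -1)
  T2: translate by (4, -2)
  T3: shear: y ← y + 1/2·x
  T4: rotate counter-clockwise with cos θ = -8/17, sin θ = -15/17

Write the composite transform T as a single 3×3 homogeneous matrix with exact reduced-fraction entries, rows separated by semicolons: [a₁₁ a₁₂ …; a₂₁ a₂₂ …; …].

T = [3/34 -15/17 -32/17; 57/17 8/17 -60/17; 0 0 1]

T1 = [-3 0 0; 0 -1 0; 0 0 1]
T2·T1 = [-3 0 4; 0 -1 -2; 0 0 1]
T3·…·T1 = [-3 0 4; -3/2 -1 0; 0 0 1]
T4·…·T1 = [3/34 -15/17 -32/17; 57/17 8/17 -60/17; 0 0 1]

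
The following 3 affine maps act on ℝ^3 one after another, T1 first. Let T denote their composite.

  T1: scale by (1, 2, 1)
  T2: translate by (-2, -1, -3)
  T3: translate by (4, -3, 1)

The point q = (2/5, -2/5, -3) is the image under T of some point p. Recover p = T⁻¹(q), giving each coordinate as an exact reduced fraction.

T1 = [1 0 0 0; 0 2 0 0; 0 0 1 0; 0 0 0 1]
T2·T1 = [1 0 0 -2; 0 2 0 -1; 0 0 1 -3; 0 0 0 1]
T3·…·T1 = [1 0 0 2; 0 2 0 -4; 0 0 1 -2; 0 0 0 1]
det M = 2; M⁻¹ = [1 0 0 -2; 0 1/2 0 2; 0 0 1 2; 0 0 0 1]
M⁻¹ · (2/5, -2/5, -3)ᵀ = (-8/5, 9/5, -1)ᵀ

p = (-8/5, 9/5, -1)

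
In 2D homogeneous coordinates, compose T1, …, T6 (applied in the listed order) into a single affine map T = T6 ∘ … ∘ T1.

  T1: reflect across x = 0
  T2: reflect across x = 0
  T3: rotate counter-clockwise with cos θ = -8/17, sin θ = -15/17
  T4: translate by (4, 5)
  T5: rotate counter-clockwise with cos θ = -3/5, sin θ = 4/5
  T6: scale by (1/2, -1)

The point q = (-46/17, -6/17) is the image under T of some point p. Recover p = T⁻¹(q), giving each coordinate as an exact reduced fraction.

T1 = [-1 0 0; 0 1 0; 0 0 1]
T2·T1 = [1 0 0; 0 1 0; 0 0 1]
T3·…·T1 = [-8/17 15/17 0; -15/17 -8/17 0; 0 0 1]
T4·…·T1 = [-8/17 15/17 4; -15/17 -8/17 5; 0 0 1]
T5·…·T1 = [84/85 -13/85 -32/5; 13/85 84/85 1/5; 0 0 1]
T6·…·T1 = [42/85 -13/170 -16/5; -13/85 -84/85 -1/5; 0 0 1]
det M = -1/2; M⁻¹ = [168/85 -13/85 107/17; -26/85 -84/85 -20/17; 0 0 1]
M⁻¹ · (-46/17, -6/17)ᵀ = (1, 0)ᵀ

p = (1, 0)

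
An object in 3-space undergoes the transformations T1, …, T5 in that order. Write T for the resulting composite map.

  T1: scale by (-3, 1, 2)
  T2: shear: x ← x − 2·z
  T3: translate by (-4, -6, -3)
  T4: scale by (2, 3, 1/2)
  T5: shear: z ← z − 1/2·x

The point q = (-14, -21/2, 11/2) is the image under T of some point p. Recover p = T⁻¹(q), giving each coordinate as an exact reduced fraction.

p = (1, 5/2, 0)

T1 = [-3 0 0 0; 0 1 0 0; 0 0 2 0; 0 0 0 1]
T2·T1 = [-3 0 -4 0; 0 1 0 0; 0 0 2 0; 0 0 0 1]
T3·…·T1 = [-3 0 -4 -4; 0 1 0 -6; 0 0 2 -3; 0 0 0 1]
T4·…·T1 = [-6 0 -8 -8; 0 3 0 -18; 0 0 1 -3/2; 0 0 0 1]
T5·…·T1 = [-6 0 -8 -8; 0 3 0 -18; 3 0 5 5/2; 0 0 0 1]
det M = -18; M⁻¹ = [-5/6 0 -4/3 -10/3; 0 1/3 0 6; 1/2 0 1 3/2; 0 0 0 1]
M⁻¹ · (-14, -21/2, 11/2)ᵀ = (1, 5/2, 0)ᵀ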